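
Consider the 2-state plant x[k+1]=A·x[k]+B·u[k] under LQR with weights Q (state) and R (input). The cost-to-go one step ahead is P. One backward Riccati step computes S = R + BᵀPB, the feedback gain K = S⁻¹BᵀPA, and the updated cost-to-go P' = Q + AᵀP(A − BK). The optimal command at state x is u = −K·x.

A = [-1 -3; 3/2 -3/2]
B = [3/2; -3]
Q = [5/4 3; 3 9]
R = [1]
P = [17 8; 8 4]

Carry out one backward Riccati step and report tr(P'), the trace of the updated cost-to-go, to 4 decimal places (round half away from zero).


BᵀP = [1.5000 0.0000]
S = R + BᵀPB = [1] + [2.2500] = [3.2500]
BᵀPA = [-1.5000 -4.5000]
K = S⁻¹·BᵀPA = [-0.4615 -1.3846]
A−BK = [-0.3077 -0.9231; 0.1154 -5.6538]
AᵀP(A−BK) = [1.3077 15.9231; 15.9231 227.7692]
P' = Q + AᵀP(A−BK) = [2.5577 18.9231; 18.9231 236.7692]
tr(P') = 239.3269

239.3269


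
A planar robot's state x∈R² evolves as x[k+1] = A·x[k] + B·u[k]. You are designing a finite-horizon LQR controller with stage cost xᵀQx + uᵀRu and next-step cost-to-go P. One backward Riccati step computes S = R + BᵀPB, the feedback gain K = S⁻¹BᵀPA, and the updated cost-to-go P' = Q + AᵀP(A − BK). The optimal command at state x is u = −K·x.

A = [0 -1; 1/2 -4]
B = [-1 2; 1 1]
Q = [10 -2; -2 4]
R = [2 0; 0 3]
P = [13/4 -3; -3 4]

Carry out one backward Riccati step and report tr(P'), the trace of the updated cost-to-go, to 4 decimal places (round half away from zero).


24.5559

BᵀP = [-6.2500 7.0000; 3.5000 -2.0000]
S = R + BᵀPB = [2 0; 0 3] + [13.2500 -5.5000; -5.5000 5.0000] = [15.2500 -5.5000; -5.5000 8.0000]
BᵀPA = [3.5000 -21.7500; -1.0000 4.5000]
K = S⁻¹·BᵀPA = [0.2452 -1.6267; 0.0436 -0.5559]
A−BK = [0.1580 -1.5150; 0.2112 -1.8174]
AᵀP(A−BK) = [0.1853 -1.3624; -1.3624 10.3706]
P' = Q + AᵀP(A−BK) = [10.1853 -3.3624; -3.3624 14.3706]
tr(P') = 24.5559


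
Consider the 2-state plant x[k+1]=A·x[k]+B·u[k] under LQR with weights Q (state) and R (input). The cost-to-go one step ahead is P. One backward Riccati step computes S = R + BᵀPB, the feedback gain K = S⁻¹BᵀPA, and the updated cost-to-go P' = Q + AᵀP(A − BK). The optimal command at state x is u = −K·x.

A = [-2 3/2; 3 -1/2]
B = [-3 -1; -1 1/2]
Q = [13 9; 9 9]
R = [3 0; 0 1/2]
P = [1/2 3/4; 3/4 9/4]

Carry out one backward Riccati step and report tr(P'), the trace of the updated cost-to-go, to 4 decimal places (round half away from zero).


27.5395

BᵀP = [-2.2500 -4.5000; -0.1250 0.3750]
S = R + BᵀPB = [3 0; 0 1/2] + [11.2500 0.0000; 0.0000 0.3125] = [14.2500 0.0000; 0.0000 0.8125]
BᵀPA = [-9.0000 -1.1250; 1.3750 -0.3750]
K = S⁻¹·BᵀPA = [-0.6316 -0.0789; 1.6923 -0.4615]
A−BK = [-2.2024 0.8016; 1.5223 -0.3482]
AᵀP(A−BK) = [5.2389 -0.8259; -0.8259 0.3006]
P' = Q + AᵀP(A−BK) = [18.2389 8.1741; 8.1741 9.3006]
tr(P') = 27.5395


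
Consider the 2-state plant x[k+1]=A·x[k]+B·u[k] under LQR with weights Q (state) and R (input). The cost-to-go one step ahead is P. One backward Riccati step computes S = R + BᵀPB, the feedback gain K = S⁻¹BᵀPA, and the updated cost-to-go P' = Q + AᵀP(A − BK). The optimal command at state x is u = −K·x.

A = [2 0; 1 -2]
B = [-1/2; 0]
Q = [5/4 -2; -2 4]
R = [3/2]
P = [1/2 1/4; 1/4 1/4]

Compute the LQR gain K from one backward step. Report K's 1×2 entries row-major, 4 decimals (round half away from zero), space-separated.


BᵀP = [-0.2500 -0.1250]
S = R + BᵀPB = [3/2] + [0.1250] = [1.6250]
BᵀPA = [-0.6250 0.2500]
K = S⁻¹·BᵀPA = [-0.3846 0.1538]
A−BK = [1.8077 0.0769; 1.0000 -2.0000]
AᵀP(A−BK) = [3.0096 -1.4038; -1.4038 0.9615]
P' = Q + AᵀP(A−BK) = [4.2596 -3.4038; -3.4038 4.9615]
tr(P') = 9.2212

-0.3846 0.1538


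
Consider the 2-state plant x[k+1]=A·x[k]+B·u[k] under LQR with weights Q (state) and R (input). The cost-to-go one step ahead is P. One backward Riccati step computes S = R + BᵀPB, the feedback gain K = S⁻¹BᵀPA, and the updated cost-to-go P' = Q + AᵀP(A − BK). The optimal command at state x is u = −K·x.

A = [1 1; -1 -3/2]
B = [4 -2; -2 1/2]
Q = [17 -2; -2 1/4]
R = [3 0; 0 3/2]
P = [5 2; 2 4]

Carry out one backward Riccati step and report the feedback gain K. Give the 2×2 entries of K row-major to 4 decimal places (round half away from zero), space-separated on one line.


BᵀP = [16.0000 0.0000; -9.0000 -2.0000]
S = R + BᵀPB = [3 0; 0 3/2] + [64.0000 -32.0000; -32.0000 17.0000] = [67.0000 -32.0000; -32.0000 18.5000]
BᵀPA = [16.0000 16.0000; -7.0000 -6.0000]
K = S⁻¹·BᵀPA = [0.3341 0.4826; 0.1995 0.5104]
A−BK = [0.0626 0.0905; -0.4316 -0.7900]
AᵀP(A−BK) = [1.0510 1.8515; 1.8515 3.3411]
P' = Q + AᵀP(A−BK) = [18.0510 -0.1485; -0.1485 3.5911]
tr(P') = 21.6421

0.3341 0.4826 0.1995 0.5104


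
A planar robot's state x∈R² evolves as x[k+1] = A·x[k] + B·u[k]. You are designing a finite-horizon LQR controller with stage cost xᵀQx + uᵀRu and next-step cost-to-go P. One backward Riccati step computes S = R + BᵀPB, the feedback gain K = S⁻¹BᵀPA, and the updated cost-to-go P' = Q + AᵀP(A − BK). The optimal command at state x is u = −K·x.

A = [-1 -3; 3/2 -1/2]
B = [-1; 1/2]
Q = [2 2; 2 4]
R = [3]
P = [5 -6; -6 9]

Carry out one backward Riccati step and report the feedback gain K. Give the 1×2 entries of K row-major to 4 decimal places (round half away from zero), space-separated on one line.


1.4615 1.1538

BᵀP = [-8.0000 10.5000]
S = R + BᵀPB = [3] + [13.2500] = [16.2500]
BᵀPA = [23.7500 18.7500]
K = S⁻¹·BᵀPA = [1.4615 1.1538]
A−BK = [0.4615 -1.8462; 0.7692 -1.0769]
AᵀP(A−BK) = [8.5385 4.8462; 4.8462 7.6154]
P' = Q + AᵀP(A−BK) = [10.5385 6.8462; 6.8462 11.6154]
tr(P') = 22.1538


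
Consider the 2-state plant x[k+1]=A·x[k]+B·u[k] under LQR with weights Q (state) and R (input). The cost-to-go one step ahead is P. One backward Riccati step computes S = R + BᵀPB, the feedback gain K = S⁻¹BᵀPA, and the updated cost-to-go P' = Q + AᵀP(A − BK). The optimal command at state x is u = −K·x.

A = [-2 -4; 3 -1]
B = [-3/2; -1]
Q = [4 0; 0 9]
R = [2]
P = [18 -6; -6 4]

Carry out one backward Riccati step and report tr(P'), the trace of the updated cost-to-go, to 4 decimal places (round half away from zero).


BᵀP = [-21.0000 5.0000]
S = R + BᵀPB = [2] + [26.5000] = [28.5000]
BᵀPA = [57.0000 79.0000]
K = S⁻¹·BᵀPA = [2.0000 2.7719]
A−BK = [1.0000 0.1579; 5.0000 1.7719]
AᵀP(A−BK) = [66.0000 34.0000; 34.0000 25.0175]
P' = Q + AᵀP(A−BK) = [70.0000 34.0000; 34.0000 34.0175]
tr(P') = 104.0175

104.0175


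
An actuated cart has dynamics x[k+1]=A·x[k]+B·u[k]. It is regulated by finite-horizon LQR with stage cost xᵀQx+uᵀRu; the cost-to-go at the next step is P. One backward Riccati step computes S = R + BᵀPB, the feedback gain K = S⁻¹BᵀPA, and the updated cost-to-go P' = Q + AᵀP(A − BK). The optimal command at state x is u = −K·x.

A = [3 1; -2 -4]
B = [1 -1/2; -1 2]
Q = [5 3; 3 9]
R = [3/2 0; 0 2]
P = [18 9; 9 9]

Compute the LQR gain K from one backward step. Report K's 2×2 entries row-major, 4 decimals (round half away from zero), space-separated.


2.7911 0.0759 0.5127 -1.8228

BᵀP = [9.0000 0.0000; 9.0000 13.5000]
S = R + BᵀPB = [3/2 0; 0 2] + [9.0000 -4.5000; -4.5000 22.5000] = [10.5000 -4.5000; -4.5000 24.5000]
BᵀPA = [27.0000 9.0000; 0.0000 -45.0000]
K = S⁻¹·BᵀPA = [2.7911 0.0759; 0.5127 -1.8228]
A−BK = [0.4652 0.0127; -0.2342 -0.2785]
AᵀP(A−BK) = [14.6392 -2.0506; -2.0506 7.2911]
P' = Q + AᵀP(A−BK) = [19.6392 0.9494; 0.9494 16.2911]
tr(P') = 35.9304


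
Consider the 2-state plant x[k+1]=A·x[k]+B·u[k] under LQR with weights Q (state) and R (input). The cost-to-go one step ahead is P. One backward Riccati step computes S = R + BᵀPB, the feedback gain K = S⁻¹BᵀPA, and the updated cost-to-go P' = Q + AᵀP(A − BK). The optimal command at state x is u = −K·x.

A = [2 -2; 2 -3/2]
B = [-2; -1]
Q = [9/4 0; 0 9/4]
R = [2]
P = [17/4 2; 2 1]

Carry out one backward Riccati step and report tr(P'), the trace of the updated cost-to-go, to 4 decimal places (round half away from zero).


BᵀP = [-10.5000 -5.0000]
S = R + BᵀPB = [2] + [26.0000] = [28.0000]
BᵀPA = [-31.0000 28.5000]
K = S⁻¹·BᵀPA = [-1.1071 1.0179]
A−BK = [-0.2143 0.0357; 0.8929 -0.4821]
AᵀP(A−BK) = [2.6786 -2.4464; -2.4464 2.2411]
P' = Q + AᵀP(A−BK) = [4.9286 -2.4464; -2.4464 4.4911]
tr(P') = 9.4196

9.4196


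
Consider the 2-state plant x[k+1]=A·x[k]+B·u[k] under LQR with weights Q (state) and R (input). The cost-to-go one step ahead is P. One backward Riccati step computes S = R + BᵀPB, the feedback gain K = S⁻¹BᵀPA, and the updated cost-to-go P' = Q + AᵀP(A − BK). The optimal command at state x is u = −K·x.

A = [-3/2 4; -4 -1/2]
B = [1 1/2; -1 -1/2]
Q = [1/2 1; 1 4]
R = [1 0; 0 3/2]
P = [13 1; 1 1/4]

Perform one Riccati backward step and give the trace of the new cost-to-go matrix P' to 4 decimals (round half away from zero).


30.0487

BᵀP = [12.0000 0.7500; 6.0000 0.3750]
S = R + BᵀPB = [1 0; 0 3/2] + [11.2500 5.6250; 5.6250 2.8125] = [12.2500 5.6250; 5.6250 4.3125]
BᵀPA = [-21.0000 47.6250; -10.5000 23.8125]
K = S⁻¹·BᵀPA = [-1.4867 3.3717; -0.4956 1.1239]
A−BK = [0.2345 0.0664; -5.7345 3.4336]
AᵀP(A−BK) = [8.8252 -10.1438; -10.1438 16.7235]
P' = Q + AᵀP(A−BK) = [9.3252 -9.1438; -9.1438 20.7235]
tr(P') = 30.0487


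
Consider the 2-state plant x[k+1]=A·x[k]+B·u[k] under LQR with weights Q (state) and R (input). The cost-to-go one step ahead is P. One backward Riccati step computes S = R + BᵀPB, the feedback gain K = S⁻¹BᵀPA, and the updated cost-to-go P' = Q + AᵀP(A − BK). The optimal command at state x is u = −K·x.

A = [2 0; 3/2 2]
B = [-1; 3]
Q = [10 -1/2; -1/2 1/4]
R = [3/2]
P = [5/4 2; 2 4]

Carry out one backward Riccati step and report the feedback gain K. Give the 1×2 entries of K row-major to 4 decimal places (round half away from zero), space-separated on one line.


BᵀP = [4.7500 10.0000]
S = R + BᵀPB = [3/2] + [25.2500] = [26.7500]
BᵀPA = [24.5000 20.0000]
K = S⁻¹·BᵀPA = [0.9159 0.7477]
A−BK = [2.9159 0.7477; -1.2477 -0.2430]
AᵀP(A−BK) = [3.5607 1.6822; 1.6822 1.0467]
P' = Q + AᵀP(A−BK) = [13.5607 1.1822; 1.1822 1.2967]
tr(P') = 14.8575

0.9159 0.7477


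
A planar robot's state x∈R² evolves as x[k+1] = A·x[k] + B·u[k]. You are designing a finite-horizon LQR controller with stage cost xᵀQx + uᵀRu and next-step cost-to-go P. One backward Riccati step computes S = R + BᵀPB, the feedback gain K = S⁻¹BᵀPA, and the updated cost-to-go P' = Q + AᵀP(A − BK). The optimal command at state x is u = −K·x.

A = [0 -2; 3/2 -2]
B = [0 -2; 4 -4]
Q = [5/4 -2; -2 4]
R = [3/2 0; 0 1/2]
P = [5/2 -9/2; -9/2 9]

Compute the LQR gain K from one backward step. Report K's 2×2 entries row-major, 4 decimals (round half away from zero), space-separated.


BᵀP = [-18.0000 36.0000; 13.0000 -27.0000]
S = R + BᵀPB = [3/2 0; 0 1/2] + [144.0000 -108.0000; -108.0000 82.0000] = [145.5000 -108.0000; -108.0000 82.5000]
BᵀPA = [54.0000 -36.0000; -40.5000 28.0000]
K = S⁻¹·BᵀPA = [0.2384 0.1589; -0.1788 0.5475]
A−BK = [-0.3576 -0.9051; -0.1689 -0.4459]
AᵀP(A−BK) = [0.1341 0.0894; 0.0894 0.3929]
P' = Q + AᵀP(A−BK) = [1.3841 -1.9106; -1.9106 4.3929]
tr(P') = 5.7770

0.2384 0.1589 -0.1788 0.5475


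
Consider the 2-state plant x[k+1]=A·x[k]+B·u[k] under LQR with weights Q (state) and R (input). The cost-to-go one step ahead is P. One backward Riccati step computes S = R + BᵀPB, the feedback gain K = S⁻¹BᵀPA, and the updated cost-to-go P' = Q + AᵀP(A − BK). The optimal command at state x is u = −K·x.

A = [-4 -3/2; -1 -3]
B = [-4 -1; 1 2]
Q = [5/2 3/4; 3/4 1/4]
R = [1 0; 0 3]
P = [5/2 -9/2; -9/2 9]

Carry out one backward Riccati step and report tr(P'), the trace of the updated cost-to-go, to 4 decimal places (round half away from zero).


7.7007

BᵀP = [-14.5000 27.0000; -11.5000 22.5000]
S = R + BᵀPB = [1 0; 0 3] + [85.0000 68.5000; 68.5000 56.5000] = [86.0000 68.5000; 68.5000 59.5000]
BᵀPA = [31.0000 -59.2500; 23.5000 -50.2500]
K = S⁻¹·BᵀPA = [0.5527 -0.1960; -0.2413 -0.6189]
A−BK = [-2.0306 -2.9029; -1.0700 -1.5662]
AᵀP(A−BK) = [1.5380 1.8699; 1.8699 3.4127]
P' = Q + AᵀP(A−BK) = [4.0380 2.6199; 2.6199 3.6627]
tr(P') = 7.7007


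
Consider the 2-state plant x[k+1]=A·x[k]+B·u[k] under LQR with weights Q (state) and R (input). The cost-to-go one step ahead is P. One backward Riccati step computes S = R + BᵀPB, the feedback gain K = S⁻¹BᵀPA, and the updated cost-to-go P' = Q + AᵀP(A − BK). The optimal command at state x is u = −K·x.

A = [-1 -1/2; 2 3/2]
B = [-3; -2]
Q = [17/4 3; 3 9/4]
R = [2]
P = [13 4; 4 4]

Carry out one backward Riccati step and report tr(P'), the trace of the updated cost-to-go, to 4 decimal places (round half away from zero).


25.2514

BᵀP = [-47.0000 -20.0000]
S = R + BᵀPB = [2] + [181.0000] = [183.0000]
BᵀPA = [7.0000 -6.5000]
K = S⁻¹·BᵀPA = [0.0383 -0.0355]
A−BK = [-0.8852 -0.6066; 2.0765 1.4290]
AᵀP(A−BK) = [12.7322 8.7486; 8.7486 6.0191]
P' = Q + AᵀP(A−BK) = [16.9822 11.7486; 11.7486 8.2691]
tr(P') = 25.2514


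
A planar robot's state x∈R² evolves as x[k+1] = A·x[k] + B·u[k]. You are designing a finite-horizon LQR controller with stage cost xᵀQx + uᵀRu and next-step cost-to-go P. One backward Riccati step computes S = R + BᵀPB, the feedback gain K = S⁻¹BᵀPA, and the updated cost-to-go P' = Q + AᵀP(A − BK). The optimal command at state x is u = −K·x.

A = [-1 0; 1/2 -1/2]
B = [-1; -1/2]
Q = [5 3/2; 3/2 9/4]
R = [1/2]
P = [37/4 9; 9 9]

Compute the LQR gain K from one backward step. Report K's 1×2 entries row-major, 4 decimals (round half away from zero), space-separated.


0.3333 0.3214

BᵀP = [-13.7500 -13.5000]
S = R + BᵀPB = [1/2] + [20.5000] = [21.0000]
BᵀPA = [7.0000 6.7500]
K = S⁻¹·BᵀPA = [0.3333 0.3214]
A−BK = [-0.6667 0.3214; 0.6667 -0.3393]
AᵀP(A−BK) = [0.1667 0.0000; 0.0000 0.0804]
P' = Q + AᵀP(A−BK) = [5.1667 1.5000; 1.5000 2.3304]
tr(P') = 7.4970


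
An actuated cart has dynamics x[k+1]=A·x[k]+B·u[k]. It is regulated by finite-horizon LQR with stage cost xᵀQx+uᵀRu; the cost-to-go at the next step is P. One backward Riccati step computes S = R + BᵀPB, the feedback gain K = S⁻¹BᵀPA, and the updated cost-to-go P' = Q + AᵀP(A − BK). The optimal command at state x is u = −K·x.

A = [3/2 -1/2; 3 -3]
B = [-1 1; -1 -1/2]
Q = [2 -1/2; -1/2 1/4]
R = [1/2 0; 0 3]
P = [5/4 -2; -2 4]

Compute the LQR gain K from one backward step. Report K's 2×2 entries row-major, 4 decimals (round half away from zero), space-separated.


BᵀP = [0.7500 -2.0000; 2.2500 -4.0000]
S = R + BᵀPB = [1/2 0; 0 3] + [1.2500 1.7500; 1.7500 4.2500] = [1.7500 1.7500; 1.7500 7.2500]
BᵀPA = [-4.8750 5.6250; -8.6250 10.8750]
K = S⁻¹·BᵀPA = [-2.1039 2.2597; -0.6818 0.9545]
A−BK = [0.0779 0.8052; 0.5552 -0.2630]
AᵀP(A−BK) = [4.6753 -5.6883; -5.6883 7.2208]
P' = Q + AᵀP(A−BK) = [6.6753 -6.1883; -6.1883 7.4708]
tr(P') = 14.1461

-2.1039 2.2597 -0.6818 0.9545


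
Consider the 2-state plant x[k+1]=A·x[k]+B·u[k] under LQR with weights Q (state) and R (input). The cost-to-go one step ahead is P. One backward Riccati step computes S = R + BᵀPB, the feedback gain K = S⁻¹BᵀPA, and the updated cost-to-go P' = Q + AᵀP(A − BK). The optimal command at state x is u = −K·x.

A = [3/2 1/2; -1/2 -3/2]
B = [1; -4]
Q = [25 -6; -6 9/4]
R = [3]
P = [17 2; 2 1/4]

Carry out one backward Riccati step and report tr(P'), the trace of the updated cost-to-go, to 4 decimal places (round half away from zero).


42.1250

BᵀP = [9.0000 1.0000]
S = R + BᵀPB = [3] + [5.0000] = [8.0000]
BᵀPA = [13.0000 3.0000]
K = S⁻¹·BᵀPA = [1.6250 0.3750]
A−BK = [-0.1250 0.1250; 6.0000 0.0000]
AᵀP(A−BK) = [14.1875 3.0625; 3.0625 0.6875]
P' = Q + AᵀP(A−BK) = [39.1875 -2.9375; -2.9375 2.9375]
tr(P') = 42.1250


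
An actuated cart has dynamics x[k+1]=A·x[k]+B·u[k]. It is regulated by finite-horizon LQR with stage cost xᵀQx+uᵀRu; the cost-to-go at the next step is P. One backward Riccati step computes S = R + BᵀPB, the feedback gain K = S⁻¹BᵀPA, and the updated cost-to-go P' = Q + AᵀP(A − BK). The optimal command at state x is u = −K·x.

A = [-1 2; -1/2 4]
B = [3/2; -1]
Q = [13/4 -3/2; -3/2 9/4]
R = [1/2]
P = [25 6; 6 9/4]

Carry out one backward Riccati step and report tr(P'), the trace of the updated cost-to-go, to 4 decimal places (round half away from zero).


BᵀP = [31.5000 6.7500]
S = R + BᵀPB = [1/2] + [40.5000] = [41.0000]
BᵀPA = [-34.8750 90.0000]
K = S⁻¹·BᵀPA = [-0.8506 2.1951]
A−BK = [0.2759 -1.2927; -1.3506 6.1951]
AᵀP(A−BK) = [1.8975 -7.9451; -7.9451 34.4390]
P' = Q + AᵀP(A−BK) = [5.1475 -9.4451; -9.4451 36.6890]
tr(P') = 41.8365

41.8365


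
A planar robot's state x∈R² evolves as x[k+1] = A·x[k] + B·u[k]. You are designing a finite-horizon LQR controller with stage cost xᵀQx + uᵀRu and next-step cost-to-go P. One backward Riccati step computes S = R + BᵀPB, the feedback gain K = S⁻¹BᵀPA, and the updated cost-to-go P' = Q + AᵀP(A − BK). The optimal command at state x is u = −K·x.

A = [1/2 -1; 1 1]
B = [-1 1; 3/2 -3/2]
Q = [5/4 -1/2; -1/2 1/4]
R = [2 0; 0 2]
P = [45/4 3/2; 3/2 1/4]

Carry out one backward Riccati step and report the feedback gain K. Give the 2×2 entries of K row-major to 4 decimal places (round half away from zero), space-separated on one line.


BᵀP = [-9.0000 -1.1250; 9.0000 1.1250]
S = R + BᵀPB = [2 0; 0 2] + [7.3125 -7.3125; -7.3125 7.3125] = [9.3125 -7.3125; -7.3125 9.3125]
BᵀPA = [-5.6250 7.8750; 5.6250 -7.8750]
K = S⁻¹·BᵀPA = [-0.3383 0.4737; 0.3383 -0.4737]
A−BK = [-0.1767 -0.0526; 2.0150 -0.4211]
AᵀP(A−BK) = [0.7561 -0.7961; -0.7961 1.0395]
P' = Q + AᵀP(A−BK) = [2.0061 -1.2961; -1.2961 1.2895]
tr(P') = 3.2956

-0.3383 0.4737 0.3383 -0.4737


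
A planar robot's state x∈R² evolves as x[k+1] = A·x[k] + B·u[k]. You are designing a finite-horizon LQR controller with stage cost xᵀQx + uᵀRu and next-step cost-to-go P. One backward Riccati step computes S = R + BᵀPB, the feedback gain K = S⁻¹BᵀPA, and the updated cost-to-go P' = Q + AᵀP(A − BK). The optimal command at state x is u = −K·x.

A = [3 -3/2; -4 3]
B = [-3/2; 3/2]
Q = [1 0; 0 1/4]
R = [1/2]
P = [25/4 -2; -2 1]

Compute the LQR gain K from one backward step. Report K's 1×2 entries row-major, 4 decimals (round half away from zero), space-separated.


-2.1356 1.2421

BᵀP = [-12.3750 4.5000]
S = R + BᵀPB = [1/2] + [25.3125] = [25.8125]
BᵀPA = [-55.1250 32.0625]
K = S⁻¹·BᵀPA = [-2.1356 1.2421]
A−BK = [-0.2034 0.3632; -0.7966 1.1368]
AᵀP(A−BK) = [2.5254 -1.6525; -1.6525 1.2367]
P' = Q + AᵀP(A−BK) = [3.5254 -1.6525; -1.6525 1.4867]
tr(P') = 5.0121


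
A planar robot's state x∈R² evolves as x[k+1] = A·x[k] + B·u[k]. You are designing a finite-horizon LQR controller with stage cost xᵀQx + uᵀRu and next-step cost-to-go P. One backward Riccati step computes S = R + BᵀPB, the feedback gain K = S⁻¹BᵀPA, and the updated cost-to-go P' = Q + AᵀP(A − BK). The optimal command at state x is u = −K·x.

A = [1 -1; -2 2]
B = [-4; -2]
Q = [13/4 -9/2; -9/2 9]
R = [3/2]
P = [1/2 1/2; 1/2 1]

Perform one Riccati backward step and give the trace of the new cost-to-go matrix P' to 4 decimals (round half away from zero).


BᵀP = [-3.0000 -4.0000]
S = R + BᵀPB = [3/2] + [20.0000] = [21.5000]
BᵀPA = [5.0000 -5.0000]
K = S⁻¹·BᵀPA = [0.2326 -0.2326]
A−BK = [1.9302 -1.9302; -1.5349 1.5349]
AᵀP(A−BK) = [1.3372 -1.3372; -1.3372 1.3372]
P' = Q + AᵀP(A−BK) = [4.5872 -5.8372; -5.8372 10.3372]
tr(P') = 14.9244

14.9244


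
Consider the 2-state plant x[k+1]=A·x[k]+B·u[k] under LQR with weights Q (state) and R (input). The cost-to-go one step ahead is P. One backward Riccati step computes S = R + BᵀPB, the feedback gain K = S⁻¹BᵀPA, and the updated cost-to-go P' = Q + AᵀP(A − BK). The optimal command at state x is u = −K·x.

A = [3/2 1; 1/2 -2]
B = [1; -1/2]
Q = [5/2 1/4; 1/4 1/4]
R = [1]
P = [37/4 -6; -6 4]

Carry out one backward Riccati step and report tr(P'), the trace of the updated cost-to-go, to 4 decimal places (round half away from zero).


BᵀP = [12.2500 -8.0000]
S = R + BᵀPB = [1] + [16.2500] = [17.2500]
BᵀPA = [14.3750 28.2500]
K = S⁻¹·BᵀPA = [0.8333 1.6377]
A−BK = [0.6667 -0.6377; 0.9167 -1.1812]
AᵀP(A−BK) = [0.8333 1.3333; 1.3333 2.9855]
P' = Q + AᵀP(A−BK) = [3.3333 1.5833; 1.5833 3.2355]
tr(P') = 6.5688

6.5688


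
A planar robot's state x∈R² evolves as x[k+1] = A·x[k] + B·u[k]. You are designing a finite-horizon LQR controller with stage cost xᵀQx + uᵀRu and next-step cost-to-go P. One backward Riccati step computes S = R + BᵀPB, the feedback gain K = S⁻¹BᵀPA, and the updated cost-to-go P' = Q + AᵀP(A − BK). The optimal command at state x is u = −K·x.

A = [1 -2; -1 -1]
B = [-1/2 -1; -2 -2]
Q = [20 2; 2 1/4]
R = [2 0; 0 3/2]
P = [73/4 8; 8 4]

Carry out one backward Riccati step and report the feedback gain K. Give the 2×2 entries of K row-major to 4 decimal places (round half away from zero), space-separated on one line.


0.0367 0.3330 -0.2960 1.0058

BᵀP = [-25.1250 -12.0000; -34.2500 -16.0000]
S = R + BᵀPB = [2 0; 0 3/2] + [36.5625 49.1250; 49.1250 66.2500] = [38.5625 49.1250; 49.1250 67.7500]
BᵀPA = [-13.1250 62.2500; -18.2500 84.5000]
K = S⁻¹·BᵀPA = [0.0367 0.3330; -0.2960 1.0058]
A−BK = [0.7224 -0.8277; -1.5186 1.6775]
AᵀP(A−BK) = [1.3300 -1.7739; -1.7739 3.2826]
P' = Q + AᵀP(A−BK) = [21.3300 0.2261; 0.2261 3.5326]
tr(P') = 24.8626


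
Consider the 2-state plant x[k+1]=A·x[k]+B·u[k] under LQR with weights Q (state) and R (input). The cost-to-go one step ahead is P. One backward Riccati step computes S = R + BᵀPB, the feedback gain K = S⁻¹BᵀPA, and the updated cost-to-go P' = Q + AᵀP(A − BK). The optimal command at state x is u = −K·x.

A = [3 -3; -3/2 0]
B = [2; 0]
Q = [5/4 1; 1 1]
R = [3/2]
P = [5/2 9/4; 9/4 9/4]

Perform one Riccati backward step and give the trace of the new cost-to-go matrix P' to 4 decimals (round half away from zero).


6.5788

BᵀP = [5.0000 4.5000]
S = R + BᵀPB = [3/2] + [10.0000] = [11.5000]
BᵀPA = [8.2500 -15.0000]
K = S⁻¹·BᵀPA = [0.7174 -1.3043]
A−BK = [1.5652 -0.3913; -1.5000 0.0000]
AᵀP(A−BK) = [1.3940 -1.6141; -1.6141 2.9348]
P' = Q + AᵀP(A−BK) = [2.6440 -0.6141; -0.6141 3.9348]
tr(P') = 6.5788


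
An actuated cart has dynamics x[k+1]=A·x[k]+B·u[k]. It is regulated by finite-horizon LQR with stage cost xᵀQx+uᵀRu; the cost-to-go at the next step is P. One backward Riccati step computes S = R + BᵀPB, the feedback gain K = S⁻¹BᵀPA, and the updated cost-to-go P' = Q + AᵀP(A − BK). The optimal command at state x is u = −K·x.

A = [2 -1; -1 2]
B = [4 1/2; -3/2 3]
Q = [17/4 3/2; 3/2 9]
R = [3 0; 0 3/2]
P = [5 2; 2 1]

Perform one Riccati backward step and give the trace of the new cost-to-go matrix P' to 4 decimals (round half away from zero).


14.2481

BᵀP = [17.0000 6.5000; 8.5000 4.0000]
S = R + BᵀPB = [3 0; 0 3/2] + [58.2500 28.0000; 28.0000 16.2500] = [61.2500 28.0000; 28.0000 17.7500]
BᵀPA = [27.5000 -4.0000; 13.0000 -0.5000]
K = S⁻¹·BᵀPA = [0.4094 -0.1880; 0.0866 0.2684]
A−BK = [0.3191 -0.3822; -0.6456 0.9128]
AᵀP(A−BK) = [0.6160 -0.3191; -0.3191 0.3822]
P' = Q + AᵀP(A−BK) = [4.8660 1.1809; 1.1809 9.3822]
tr(P') = 14.2481


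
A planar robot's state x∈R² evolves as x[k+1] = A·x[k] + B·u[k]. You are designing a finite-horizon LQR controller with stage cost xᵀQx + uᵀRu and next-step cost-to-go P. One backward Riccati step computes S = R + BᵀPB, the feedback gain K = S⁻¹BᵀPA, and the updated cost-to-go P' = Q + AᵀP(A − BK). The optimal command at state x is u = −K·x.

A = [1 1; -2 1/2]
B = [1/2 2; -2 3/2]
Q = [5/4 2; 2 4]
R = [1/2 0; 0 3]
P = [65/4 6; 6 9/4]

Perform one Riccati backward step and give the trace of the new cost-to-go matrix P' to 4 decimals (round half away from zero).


6.0298

BᵀP = [-3.8750 -1.5000; 41.5000 15.3750]
S = R + BᵀPB = [1/2 0; 0 3] + [1.0625 -10.0000; -10.0000 106.0625] = [1.5625 -10.0000; -10.0000 109.0625]
BᵀPA = [-0.8750 -4.6250; 10.7500 49.1875]
K = S⁻¹·BᵀPA = [0.1714 -0.1781; 0.1143 0.4347]
A−BK = [0.6857 0.2197; -1.8286 -0.5082]
AᵀP(A−BK) = [0.1714 0.1714; 0.1714 0.6083]
P' = Q + AᵀP(A−BK) = [1.4214 2.1714; 2.1714 4.6083]
tr(P') = 6.0298


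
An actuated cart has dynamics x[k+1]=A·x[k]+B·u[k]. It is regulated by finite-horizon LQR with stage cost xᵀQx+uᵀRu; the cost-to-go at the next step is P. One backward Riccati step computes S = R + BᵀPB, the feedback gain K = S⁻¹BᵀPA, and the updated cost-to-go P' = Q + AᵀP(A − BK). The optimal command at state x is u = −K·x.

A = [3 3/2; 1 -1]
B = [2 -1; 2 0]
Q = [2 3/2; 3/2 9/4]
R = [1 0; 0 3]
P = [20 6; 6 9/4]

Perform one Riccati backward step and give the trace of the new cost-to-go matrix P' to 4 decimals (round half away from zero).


8.2234

BᵀP = [52.0000 16.5000; -20.0000 -6.0000]
S = R + BᵀPB = [1 0; 0 3] + [137.0000 -52.0000; -52.0000 20.0000] = [138.0000 -52.0000; -52.0000 23.0000]
BᵀPA = [172.5000 61.5000; -66.0000 -24.0000]
K = S⁻¹·BᵀPA = [1.1394 0.3543; -0.2936 -0.2426]
A−BK = [0.4277 0.5489; -1.2787 -1.7085]
AᵀP(A−BK) = [2.3314 1.6324; 1.6324 1.6420]
P' = Q + AᵀP(A−BK) = [4.3314 3.1324; 3.1324 3.8920]
tr(P') = 8.2234


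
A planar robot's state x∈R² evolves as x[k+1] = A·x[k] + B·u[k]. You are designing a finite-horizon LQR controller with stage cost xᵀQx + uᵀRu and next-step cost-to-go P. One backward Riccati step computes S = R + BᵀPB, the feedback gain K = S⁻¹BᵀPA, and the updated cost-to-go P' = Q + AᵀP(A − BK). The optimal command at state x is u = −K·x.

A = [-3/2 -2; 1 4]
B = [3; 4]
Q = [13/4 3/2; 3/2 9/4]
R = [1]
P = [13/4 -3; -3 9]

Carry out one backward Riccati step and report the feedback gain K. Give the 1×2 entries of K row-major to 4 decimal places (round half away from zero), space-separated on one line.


BᵀP = [-2.2500 27.0000]
S = R + BᵀPB = [1] + [101.2500] = [102.2500]
BᵀPA = [30.3750 112.5000]
K = S⁻¹·BᵀPA = [0.2971 1.1002]
A−BK = [-2.3912 -5.3007; -0.1883 -0.4010]
AᵀP(A−BK) = [16.2891 36.3301; 36.3301 81.2225]
P' = Q + AᵀP(A−BK) = [19.5391 37.8301; 37.8301 83.4725]
tr(P') = 103.0116

0.2971 1.1002


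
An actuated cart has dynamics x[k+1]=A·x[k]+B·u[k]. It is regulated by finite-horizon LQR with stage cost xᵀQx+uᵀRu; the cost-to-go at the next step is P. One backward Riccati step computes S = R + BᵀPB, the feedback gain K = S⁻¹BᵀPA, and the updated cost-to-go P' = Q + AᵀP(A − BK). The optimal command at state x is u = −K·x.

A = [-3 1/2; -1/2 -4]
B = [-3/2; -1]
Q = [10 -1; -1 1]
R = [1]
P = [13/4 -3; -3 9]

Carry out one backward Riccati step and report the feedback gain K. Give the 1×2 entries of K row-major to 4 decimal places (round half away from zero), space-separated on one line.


BᵀP = [-1.8750 -4.5000]
S = R + BᵀPB = [1] + [7.3125] = [8.3125]
BᵀPA = [7.8750 17.0625]
K = S⁻¹·BᵀPA = [0.9474 2.0526]
A−BK = [-1.5789 3.5789; 0.4474 -1.9474]
AᵀP(A−BK) = [15.0395 -38.2895; -38.2895 121.7895]
P' = Q + AᵀP(A−BK) = [25.0395 -39.2895; -39.2895 122.7895]
tr(P') = 147.8289

0.9474 2.0526


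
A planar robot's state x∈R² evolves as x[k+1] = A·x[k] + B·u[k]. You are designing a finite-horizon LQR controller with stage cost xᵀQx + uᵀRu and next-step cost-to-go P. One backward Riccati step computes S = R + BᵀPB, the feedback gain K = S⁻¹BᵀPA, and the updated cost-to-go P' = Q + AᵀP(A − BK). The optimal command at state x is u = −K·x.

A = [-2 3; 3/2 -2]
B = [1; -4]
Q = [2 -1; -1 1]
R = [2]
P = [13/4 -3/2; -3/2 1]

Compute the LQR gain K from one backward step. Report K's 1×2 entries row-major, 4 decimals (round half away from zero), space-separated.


-0.8045 1.1654

BᵀP = [9.2500 -5.5000]
S = R + BᵀPB = [2] + [31.2500] = [33.2500]
BᵀPA = [-26.7500 38.7500]
K = S⁻¹·BᵀPA = [-0.8045 1.1654]
A−BK = [-1.1955 1.8346; -1.7180 2.6617]
AᵀP(A−BK) = [2.7293 -4.0752; -4.0752 6.0902]
P' = Q + AᵀP(A−BK) = [4.7293 -5.0752; -5.0752 7.0902]
tr(P') = 11.8195


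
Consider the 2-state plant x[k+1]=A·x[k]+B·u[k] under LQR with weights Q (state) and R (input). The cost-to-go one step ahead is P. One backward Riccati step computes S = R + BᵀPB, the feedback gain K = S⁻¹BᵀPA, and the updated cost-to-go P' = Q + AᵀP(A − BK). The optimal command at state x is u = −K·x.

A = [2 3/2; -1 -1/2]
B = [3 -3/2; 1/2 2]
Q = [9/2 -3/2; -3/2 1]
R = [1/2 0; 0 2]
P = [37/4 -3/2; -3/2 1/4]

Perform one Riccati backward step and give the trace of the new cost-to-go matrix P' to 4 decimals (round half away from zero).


5.8921

BᵀP = [27.0000 -4.3750; -16.8750 2.7500]
S = R + BᵀPB = [1/2 0; 0 2] + [78.8125 -49.2500; -49.2500 30.8125] = [79.3125 -49.2500; -49.2500 32.8125]
BᵀPA = [58.3750 42.6875; -36.5000 -26.6875]
K = S⁻¹·BᵀPA = [0.6660 0.4880; -0.1127 -0.0808]
A−BK = [-0.1671 -0.0853; -1.1076 -0.5824]
AᵀP(A−BK) = [0.2569 0.1861; 0.1861 0.1352]
P' = Q + AᵀP(A−BK) = [4.7569 -1.3139; -1.3139 1.1352]
tr(P') = 5.8921


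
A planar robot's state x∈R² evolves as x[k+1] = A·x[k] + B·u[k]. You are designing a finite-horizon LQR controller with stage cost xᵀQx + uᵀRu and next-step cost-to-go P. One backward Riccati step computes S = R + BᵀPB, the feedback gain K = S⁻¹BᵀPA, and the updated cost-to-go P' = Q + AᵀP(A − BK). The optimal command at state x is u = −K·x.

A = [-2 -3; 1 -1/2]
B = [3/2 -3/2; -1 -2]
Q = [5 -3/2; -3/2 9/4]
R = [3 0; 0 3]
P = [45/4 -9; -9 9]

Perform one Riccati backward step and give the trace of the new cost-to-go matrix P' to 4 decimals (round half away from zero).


BᵀP = [25.8750 -22.5000; 1.1250 -4.5000]
S = R + BᵀPB = [3 0; 0 3] + [61.3125 6.1875; 6.1875 7.3125] = [64.3125 6.1875; 6.1875 10.3125]
BᵀPA = [-74.2500 -66.3750; -6.7500 -1.1250]
K = S⁻¹·BᵀPA = [-1.1584 -1.0842; 0.0405 0.5414]
A−BK = [-0.2016 -0.5617; -0.0774 -0.5014]
AᵀP(A−BK) = [4.2610 4.1557; 4.1557 5.1481]
P' = Q + AᵀP(A−BK) = [9.2610 2.6557; 2.6557 7.3981]
tr(P') = 16.6591

16.6591


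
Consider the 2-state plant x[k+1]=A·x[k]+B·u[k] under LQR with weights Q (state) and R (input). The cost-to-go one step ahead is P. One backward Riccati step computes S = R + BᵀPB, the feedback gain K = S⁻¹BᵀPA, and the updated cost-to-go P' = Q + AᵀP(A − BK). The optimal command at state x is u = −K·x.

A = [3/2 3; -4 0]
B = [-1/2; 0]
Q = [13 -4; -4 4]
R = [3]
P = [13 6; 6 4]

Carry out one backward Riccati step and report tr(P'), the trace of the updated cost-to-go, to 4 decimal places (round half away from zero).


93.6000

BᵀP = [-6.5000 -3.0000]
S = R + BᵀPB = [3] + [3.2500] = [6.2500]
BᵀPA = [2.2500 -19.5000]
K = S⁻¹·BᵀPA = [0.3600 -3.1200]
A−BK = [1.6800 1.4400; -4.0000 0.0000]
AᵀP(A−BK) = [20.4400 -6.4800; -6.4800 56.1600]
P' = Q + AᵀP(A−BK) = [33.4400 -10.4800; -10.4800 60.1600]
tr(P') = 93.6000


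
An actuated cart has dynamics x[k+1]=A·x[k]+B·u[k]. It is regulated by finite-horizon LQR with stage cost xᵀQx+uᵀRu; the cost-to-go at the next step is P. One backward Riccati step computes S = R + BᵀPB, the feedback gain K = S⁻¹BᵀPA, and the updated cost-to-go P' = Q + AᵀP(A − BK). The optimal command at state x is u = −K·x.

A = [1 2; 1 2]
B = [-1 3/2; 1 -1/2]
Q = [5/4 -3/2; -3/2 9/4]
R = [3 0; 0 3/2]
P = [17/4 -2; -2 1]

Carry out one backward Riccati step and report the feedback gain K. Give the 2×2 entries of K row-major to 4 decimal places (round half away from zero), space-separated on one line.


-0.0767 -0.1533 0.2125 0.4250

BᵀP = [-6.2500 3.0000; 7.3750 -3.5000]
S = R + BᵀPB = [3 0; 0 3/2] + [9.2500 -10.8750; -10.8750 12.8125] = [12.2500 -10.8750; -10.8750 14.3125]
BᵀPA = [-3.2500 -6.5000; 3.8750 7.7500]
K = S⁻¹·BᵀPA = [-0.0767 -0.1533; 0.2125 0.4250]
A−BK = [0.6046 1.2092; 1.1829 2.3658]
AᵀP(A−BK) = [0.1774 0.3549; 0.3549 0.7097]
P' = Q + AᵀP(A−BK) = [1.4274 -1.1451; -1.1451 2.9597]
tr(P') = 4.3872


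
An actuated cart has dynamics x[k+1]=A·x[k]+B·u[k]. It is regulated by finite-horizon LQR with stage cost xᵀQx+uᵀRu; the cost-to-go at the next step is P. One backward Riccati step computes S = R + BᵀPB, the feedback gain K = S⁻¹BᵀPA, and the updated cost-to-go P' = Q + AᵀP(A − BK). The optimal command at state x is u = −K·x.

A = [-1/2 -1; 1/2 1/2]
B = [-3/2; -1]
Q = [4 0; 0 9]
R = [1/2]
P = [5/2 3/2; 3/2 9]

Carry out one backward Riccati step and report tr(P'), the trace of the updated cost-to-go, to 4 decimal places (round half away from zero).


17.9092

BᵀP = [-5.2500 -11.2500]
S = R + BᵀPB = [1/2] + [19.1250] = [19.6250]
BᵀPA = [-3.0000 -0.3750]
K = S⁻¹·BᵀPA = [-0.1529 -0.0191]
A−BK = [-0.7293 -1.0287; 0.3471 0.4809]
AᵀP(A−BK) = [1.6664 2.3177; 2.3177 3.2428]
P' = Q + AᵀP(A−BK) = [5.6664 2.3177; 2.3177 12.2428]
tr(P') = 17.9092


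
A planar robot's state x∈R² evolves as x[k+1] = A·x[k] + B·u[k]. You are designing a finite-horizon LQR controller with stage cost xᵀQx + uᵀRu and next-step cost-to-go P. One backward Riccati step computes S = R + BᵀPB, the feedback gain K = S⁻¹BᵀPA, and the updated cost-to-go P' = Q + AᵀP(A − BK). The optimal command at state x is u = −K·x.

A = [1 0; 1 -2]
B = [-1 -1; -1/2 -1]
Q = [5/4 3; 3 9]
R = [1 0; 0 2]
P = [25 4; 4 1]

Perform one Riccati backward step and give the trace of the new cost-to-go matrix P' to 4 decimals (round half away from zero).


BᵀP = [-27.0000 -4.5000; -29.0000 -5.0000]
S = R + BᵀPB = [1 0; 0 2] + [29.2500 31.5000; 31.5000 34.0000] = [30.2500 31.5000; 31.5000 36.0000]
BᵀPA = [-31.5000 9.0000; -34.0000 10.0000]
K = S⁻¹·BᵀPA = [-0.6512 0.0930; -0.3747 0.1964]
A−BK = [-0.0258 0.2894; 0.2997 -1.7571]
AᵀP(A−BK) = [0.7494 -0.3928; -0.3928 1.1990]
P' = Q + AᵀP(A−BK) = [1.9994 2.6072; 2.6072 10.1990]
tr(P') = 12.1983

12.1983


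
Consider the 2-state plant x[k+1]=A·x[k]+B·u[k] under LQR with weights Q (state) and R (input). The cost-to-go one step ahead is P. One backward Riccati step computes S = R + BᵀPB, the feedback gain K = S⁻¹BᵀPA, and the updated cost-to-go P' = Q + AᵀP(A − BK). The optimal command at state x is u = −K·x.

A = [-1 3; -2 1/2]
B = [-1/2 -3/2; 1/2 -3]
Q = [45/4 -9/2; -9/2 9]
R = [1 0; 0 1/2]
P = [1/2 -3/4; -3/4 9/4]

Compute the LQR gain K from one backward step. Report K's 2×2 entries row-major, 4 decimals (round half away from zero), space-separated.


BᵀP = [-0.6250 1.5000; 1.5000 -5.6250]
S = R + BᵀPB = [1 0; 0 1/2] + [1.0625 -3.5625; -3.5625 14.6250] = [2.0625 -3.5625; -3.5625 15.1250]
BᵀPA = [-2.3750 -1.1250; 9.7500 1.6875]
K = S⁻¹·BᵀPA = [-0.0642 -0.5947; 0.6295 -0.0285]
A−BK = [-0.0878 2.6599; -0.0794 0.7118]
AᵀP(A−BK) = [0.2098 -0.0095; -0.0095 2.1916]
P' = Q + AᵀP(A−BK) = [11.4598 -4.5095; -4.5095 11.1916]
tr(P') = 22.6514

-0.0642 -0.5947 0.6295 -0.0285


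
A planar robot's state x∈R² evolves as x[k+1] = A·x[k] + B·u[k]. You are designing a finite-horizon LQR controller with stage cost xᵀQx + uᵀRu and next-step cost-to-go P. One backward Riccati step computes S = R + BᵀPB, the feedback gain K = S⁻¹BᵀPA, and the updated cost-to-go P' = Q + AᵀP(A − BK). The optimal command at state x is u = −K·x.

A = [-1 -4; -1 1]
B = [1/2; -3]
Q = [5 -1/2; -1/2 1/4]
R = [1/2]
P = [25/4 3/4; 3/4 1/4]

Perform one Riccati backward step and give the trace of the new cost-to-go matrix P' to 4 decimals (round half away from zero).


100.0985

BᵀP = [0.8750 -0.3750]
S = R + BᵀPB = [1/2] + [1.5625] = [2.0625]
BᵀPA = [-0.5000 -3.8750]
K = S⁻¹·BᵀPA = [-0.2424 -1.8788]
A−BK = [-0.8788 -3.0606; -1.7273 -4.6364]
AᵀP(A−BK) = [7.8788 26.0606; 26.0606 86.9697]
P' = Q + AᵀP(A−BK) = [12.8788 25.5606; 25.5606 87.2197]
tr(P') = 100.0985


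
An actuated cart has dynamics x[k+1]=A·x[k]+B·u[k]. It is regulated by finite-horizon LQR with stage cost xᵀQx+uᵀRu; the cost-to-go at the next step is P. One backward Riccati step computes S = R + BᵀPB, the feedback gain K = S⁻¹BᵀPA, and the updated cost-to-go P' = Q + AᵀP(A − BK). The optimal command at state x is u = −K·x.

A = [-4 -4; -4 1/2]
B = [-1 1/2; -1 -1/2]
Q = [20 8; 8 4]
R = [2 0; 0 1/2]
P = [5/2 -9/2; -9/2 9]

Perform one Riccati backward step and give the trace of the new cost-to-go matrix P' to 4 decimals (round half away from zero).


BᵀP = [2.0000 -4.5000; 3.5000 -6.7500]
S = R + BᵀPB = [2 0; 0 1/2] + [2.5000 3.2500; 3.2500 5.1250] = [4.5000 3.2500; 3.2500 5.6250]
BᵀPA = [10.0000 -10.2500; 13.0000 -17.3750]
K = S⁻¹·BᵀPA = [0.9492 -0.0805; 1.7627 -3.0424]
A−BK = [-3.9322 -2.5593; -2.1695 -1.1017]
AᵀP(A−BK) = [7.5932 -0.6441; -0.6441 6.5636]
P' = Q + AᵀP(A−BK) = [27.5932 7.3559; 7.3559 10.5636]
tr(P') = 38.1568

38.1568


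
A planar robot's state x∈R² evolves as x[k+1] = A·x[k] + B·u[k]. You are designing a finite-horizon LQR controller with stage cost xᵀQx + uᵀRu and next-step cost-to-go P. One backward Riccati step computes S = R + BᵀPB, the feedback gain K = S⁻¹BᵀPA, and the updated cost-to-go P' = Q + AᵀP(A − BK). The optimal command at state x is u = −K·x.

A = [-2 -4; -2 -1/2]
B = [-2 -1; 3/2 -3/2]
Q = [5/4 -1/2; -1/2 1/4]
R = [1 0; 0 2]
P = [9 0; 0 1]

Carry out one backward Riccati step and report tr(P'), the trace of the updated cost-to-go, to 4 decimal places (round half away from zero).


10.3741

BᵀP = [-18.0000 1.5000; -9.0000 -1.5000]
S = R + BᵀPB = [1 0; 0 2] + [38.2500 15.7500; 15.7500 11.2500] = [39.2500 15.7500; 15.7500 13.2500]
BᵀPA = [33.0000 71.2500; 21.0000 36.7500]
K = S⁻¹·BᵀPA = [0.3915 1.3428; 1.1195 1.1774]
A−BK = [-0.0974 -0.1369; -0.9081 -0.7482]
AᵀP(A−BK) = [3.5699 3.9614; 3.9614 5.3042]
P' = Q + AᵀP(A−BK) = [4.8199 3.4614; 3.4614 5.5542]
tr(P') = 10.3741


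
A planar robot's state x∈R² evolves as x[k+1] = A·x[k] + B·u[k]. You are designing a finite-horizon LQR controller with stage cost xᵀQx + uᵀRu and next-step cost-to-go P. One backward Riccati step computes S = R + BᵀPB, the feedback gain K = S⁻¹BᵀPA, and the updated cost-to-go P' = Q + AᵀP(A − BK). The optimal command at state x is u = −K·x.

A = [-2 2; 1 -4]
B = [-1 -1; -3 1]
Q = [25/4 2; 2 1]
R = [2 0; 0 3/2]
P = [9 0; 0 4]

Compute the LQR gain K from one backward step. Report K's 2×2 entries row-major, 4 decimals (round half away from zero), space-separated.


BᵀP = [-9.0000 -12.0000; -9.0000 4.0000]
S = R + BᵀPB = [2 0; 0 3/2] + [45.0000 -3.0000; -3.0000 13.0000] = [47.0000 -3.0000; -3.0000 14.5000]
BᵀPA = [6.0000 30.0000; 22.0000 -34.0000]
K = S⁻¹·BᵀPA = [0.2275 0.4952; 1.5643 -2.2424]
A−BK = [-0.2082 0.2528; 0.1182 -0.2721]
AᵀP(A−BK) = [4.2201 -5.6387; -5.6387 8.9041]
P' = Q + AᵀP(A−BK) = [10.4701 -3.6387; -3.6387 9.9041]
tr(P') = 20.3742

0.2275 0.4952 1.5643 -2.2424


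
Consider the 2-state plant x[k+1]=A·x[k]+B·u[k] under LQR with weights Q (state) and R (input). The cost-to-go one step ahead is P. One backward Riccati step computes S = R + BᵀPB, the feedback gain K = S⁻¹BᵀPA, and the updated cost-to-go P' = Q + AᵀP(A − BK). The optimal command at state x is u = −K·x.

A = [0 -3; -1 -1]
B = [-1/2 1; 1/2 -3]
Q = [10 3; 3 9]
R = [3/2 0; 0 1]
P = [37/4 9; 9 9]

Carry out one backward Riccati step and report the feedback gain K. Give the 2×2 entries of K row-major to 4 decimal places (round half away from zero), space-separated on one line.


BᵀP = [-0.1250 0.0000; -17.7500 -18.0000]
S = R + BᵀPB = [3/2 0; 0 1] + [0.0625 -0.1250; -0.1250 36.2500] = [1.5625 -0.1250; -0.1250 37.2500]
BᵀPA = [0.0000 0.3750; 18.0000 71.2500]
K = S⁻¹·BᵀPA = [0.0387 0.3931; 0.4834 1.9141]
A−BK = [-0.4640 -4.7175; 0.4307 4.5456]
AᵀP(A−BK) = [0.2997 1.5467; 1.5467 9.7250]
P' = Q + AᵀP(A−BK) = [10.2997 4.5467; 4.5467 18.7250]
tr(P') = 29.0247

0.0387 0.3931 0.4834 1.9141


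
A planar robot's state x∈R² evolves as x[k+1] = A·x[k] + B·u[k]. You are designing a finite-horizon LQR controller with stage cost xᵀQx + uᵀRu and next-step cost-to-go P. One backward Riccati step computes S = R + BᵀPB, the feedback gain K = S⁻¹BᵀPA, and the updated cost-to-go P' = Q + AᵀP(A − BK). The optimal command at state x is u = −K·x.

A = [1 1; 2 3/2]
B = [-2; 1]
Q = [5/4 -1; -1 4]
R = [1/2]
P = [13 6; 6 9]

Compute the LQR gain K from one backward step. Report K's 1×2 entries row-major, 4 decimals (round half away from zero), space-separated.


-0.6933 -0.6533

BᵀP = [-20.0000 -3.0000]
S = R + BᵀPB = [1/2] + [37.0000] = [37.5000]
BᵀPA = [-26.0000 -24.5000]
K = S⁻¹·BᵀPA = [-0.6933 -0.6533]
A−BK = [-0.3867 -0.3067; 2.6933 2.1533]
AᵀP(A−BK) = [54.9733 44.0133; 44.0133 35.2433]
P' = Q + AᵀP(A−BK) = [56.2233 43.0133; 43.0133 39.2433]
tr(P') = 95.4667
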